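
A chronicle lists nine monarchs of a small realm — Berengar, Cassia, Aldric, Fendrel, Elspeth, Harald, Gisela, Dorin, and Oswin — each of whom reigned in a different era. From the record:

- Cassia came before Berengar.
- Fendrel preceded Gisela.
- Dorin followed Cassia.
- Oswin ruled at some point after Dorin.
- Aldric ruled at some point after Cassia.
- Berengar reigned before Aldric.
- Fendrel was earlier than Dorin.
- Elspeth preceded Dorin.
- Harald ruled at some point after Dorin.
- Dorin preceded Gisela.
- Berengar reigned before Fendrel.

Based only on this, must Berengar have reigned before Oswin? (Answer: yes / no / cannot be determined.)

Chain the constraints: Berengar → Fendrel → Dorin → Oswin. Each link is directly stated, so Berengar comes before Oswin.

yes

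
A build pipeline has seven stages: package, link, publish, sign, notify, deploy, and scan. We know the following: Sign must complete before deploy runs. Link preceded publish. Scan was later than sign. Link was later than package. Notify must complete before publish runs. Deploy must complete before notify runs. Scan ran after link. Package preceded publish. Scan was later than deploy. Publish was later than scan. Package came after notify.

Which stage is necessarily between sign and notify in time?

deploy

Tracing the constraints gives sign → deploy → notify, so deploy sits after sign and before notify.
No other stage is forced both after sign and before notify.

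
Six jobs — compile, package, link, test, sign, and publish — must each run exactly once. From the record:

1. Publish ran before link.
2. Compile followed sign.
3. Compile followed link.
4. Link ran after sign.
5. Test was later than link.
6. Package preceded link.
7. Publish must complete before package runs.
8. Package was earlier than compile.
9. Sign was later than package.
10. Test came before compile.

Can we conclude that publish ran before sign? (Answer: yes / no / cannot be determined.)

yes

Chain the constraints: publish → package → sign. Each link is directly stated, so publish comes before sign.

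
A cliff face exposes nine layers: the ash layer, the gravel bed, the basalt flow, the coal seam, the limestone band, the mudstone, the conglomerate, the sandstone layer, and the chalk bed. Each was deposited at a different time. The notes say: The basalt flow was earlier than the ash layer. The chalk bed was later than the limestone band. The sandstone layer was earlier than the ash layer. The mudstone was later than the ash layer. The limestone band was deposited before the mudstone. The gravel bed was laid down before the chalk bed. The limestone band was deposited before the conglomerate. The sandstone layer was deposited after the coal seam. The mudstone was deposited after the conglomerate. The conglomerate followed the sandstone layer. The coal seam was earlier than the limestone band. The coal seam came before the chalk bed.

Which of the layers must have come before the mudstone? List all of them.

the ash layer, the basalt flow, the coal seam, the conglomerate, the limestone band, the sandstone layer

Directly stated before the mudstone: the ash layer, the conglomerate, and the limestone band.
The basalt flow reaches the mudstone via the basalt flow → the ash layer → the mudstone.
The coal seam reaches the mudstone via the coal seam → the limestone band → the mudstone.
The sandstone layer reaches the mudstone via the sandstone layer → the ash layer → the mudstone.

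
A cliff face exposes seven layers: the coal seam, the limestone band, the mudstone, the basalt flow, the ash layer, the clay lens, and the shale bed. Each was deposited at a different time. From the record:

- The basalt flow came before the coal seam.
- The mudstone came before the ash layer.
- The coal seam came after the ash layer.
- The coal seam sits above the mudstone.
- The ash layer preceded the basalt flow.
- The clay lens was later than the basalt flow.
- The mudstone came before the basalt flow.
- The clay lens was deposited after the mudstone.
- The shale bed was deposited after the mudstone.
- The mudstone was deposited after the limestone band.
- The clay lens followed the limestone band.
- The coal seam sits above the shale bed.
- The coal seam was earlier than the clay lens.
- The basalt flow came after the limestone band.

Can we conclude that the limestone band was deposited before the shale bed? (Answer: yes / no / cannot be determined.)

Chain the constraints: the limestone band → the mudstone → the shale bed. Each link is directly stated, so the limestone band comes before the shale bed.

yes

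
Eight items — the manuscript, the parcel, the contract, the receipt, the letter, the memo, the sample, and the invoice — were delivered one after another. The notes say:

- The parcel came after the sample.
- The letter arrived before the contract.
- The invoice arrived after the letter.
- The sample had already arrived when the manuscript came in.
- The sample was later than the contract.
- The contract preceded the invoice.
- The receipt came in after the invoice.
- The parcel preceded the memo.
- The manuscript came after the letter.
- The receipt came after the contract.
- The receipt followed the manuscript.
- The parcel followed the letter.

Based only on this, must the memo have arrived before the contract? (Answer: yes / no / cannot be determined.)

Tracing the constraints gives the contract → the sample → the parcel → the memo, so the contract must come before the memo.
That means the memo cannot be before the contract.

no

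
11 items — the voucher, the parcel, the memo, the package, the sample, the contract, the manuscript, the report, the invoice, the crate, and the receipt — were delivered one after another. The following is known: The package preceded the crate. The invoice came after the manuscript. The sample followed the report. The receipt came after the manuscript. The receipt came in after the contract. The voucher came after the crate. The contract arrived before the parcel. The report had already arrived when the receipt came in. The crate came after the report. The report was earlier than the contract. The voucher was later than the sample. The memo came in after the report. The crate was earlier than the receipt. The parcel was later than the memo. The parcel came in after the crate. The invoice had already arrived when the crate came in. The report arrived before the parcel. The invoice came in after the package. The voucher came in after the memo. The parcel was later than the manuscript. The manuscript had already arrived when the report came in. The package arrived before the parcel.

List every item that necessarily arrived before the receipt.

Directly stated before the receipt: the contract, the crate, the manuscript, and the report.
The invoice reaches the receipt via the invoice → the crate → the receipt.
The package reaches the receipt via the package → the crate → the receipt.
No chain forces the sample (or any of the others) ahead of the receipt.

the contract, the crate, the invoice, the manuscript, the package, the report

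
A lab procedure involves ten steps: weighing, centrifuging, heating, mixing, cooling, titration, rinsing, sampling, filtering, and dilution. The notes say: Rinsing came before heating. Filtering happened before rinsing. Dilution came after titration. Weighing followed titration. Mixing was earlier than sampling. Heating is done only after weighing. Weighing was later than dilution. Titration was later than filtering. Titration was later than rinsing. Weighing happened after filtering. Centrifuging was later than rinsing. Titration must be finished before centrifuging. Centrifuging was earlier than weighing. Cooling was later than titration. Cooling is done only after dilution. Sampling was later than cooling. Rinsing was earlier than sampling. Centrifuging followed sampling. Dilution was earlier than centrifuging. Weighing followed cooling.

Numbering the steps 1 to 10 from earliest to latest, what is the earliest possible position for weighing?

9

Centrifuging, cooling, dilution, filtering, mixing, rinsing, sampling, and titration must all come before weighing — 8 forced predecessors.
Nothing else is forced ahead of weighing, so its earliest slot is position 8 + 1 = 9.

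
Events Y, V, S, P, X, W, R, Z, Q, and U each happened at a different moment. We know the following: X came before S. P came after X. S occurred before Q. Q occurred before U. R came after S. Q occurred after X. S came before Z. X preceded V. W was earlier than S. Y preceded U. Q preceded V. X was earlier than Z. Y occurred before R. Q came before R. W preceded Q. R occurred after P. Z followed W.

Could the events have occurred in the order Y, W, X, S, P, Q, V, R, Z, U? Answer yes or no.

Check each stated constraint against the proposed order — e.g. Y is ahead of R; Y is ahead of U. Every pair is in the required order; nothing is violated.

yes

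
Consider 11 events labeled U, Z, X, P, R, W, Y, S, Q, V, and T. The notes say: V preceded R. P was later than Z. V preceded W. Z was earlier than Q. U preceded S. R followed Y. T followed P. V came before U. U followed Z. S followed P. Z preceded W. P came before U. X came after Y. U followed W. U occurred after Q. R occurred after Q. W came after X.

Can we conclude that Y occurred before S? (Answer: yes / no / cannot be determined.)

yes

Chain the constraints: Y → X → W → U → S. Each link is directly stated, so Y comes before S.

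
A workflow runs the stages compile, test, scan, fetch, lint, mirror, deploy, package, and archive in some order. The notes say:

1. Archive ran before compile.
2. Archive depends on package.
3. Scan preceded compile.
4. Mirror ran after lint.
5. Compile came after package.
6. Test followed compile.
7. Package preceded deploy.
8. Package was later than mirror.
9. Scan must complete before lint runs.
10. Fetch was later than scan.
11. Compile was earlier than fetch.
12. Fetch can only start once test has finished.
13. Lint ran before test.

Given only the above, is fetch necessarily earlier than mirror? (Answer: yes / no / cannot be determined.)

Tracing the constraints gives mirror → package → compile → fetch, so mirror must come before fetch.
That means fetch cannot be before mirror.

no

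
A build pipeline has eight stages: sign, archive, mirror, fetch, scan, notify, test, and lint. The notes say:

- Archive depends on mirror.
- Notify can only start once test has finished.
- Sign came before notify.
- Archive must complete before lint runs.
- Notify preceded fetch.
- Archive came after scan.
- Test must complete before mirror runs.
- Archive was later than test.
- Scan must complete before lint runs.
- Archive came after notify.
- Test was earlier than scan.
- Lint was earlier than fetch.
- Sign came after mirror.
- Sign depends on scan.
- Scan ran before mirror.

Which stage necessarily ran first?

test

Test has a chain of constraints placing it before every other stage, so test must be first.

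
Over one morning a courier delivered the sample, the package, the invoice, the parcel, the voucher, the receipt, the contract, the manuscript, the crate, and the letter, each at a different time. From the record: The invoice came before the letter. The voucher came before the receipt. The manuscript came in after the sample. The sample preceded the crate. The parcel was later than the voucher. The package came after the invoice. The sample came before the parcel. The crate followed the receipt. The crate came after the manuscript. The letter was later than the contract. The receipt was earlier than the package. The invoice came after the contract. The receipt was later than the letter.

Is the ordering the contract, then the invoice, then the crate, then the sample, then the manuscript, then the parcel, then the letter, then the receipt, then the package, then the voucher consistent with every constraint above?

no

The constraints require the voucher before the parcel, but in the proposed sequence the parcel appears ahead of the voucher. That one violation is enough.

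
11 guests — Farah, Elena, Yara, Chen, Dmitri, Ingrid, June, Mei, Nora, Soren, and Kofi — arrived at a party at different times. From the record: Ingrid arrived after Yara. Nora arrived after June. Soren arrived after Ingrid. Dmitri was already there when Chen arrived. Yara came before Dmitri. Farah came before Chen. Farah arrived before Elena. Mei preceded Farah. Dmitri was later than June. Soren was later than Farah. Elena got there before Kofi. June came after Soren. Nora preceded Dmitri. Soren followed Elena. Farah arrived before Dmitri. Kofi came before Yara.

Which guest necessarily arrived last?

Chen

Every other guest has a chain of constraints placing them before Chen, so Chen is last.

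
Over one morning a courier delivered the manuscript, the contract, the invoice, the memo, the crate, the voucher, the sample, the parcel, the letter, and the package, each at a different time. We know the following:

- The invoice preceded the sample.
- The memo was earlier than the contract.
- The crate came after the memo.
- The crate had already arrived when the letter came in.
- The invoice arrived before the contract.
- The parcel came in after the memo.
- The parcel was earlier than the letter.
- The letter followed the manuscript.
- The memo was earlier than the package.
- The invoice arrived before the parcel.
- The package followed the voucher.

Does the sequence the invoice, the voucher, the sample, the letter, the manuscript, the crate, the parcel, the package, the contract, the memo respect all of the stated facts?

The constraints require the manuscript before the letter, but in the proposed sequence the letter appears ahead of the manuscript. That one violation is enough.

no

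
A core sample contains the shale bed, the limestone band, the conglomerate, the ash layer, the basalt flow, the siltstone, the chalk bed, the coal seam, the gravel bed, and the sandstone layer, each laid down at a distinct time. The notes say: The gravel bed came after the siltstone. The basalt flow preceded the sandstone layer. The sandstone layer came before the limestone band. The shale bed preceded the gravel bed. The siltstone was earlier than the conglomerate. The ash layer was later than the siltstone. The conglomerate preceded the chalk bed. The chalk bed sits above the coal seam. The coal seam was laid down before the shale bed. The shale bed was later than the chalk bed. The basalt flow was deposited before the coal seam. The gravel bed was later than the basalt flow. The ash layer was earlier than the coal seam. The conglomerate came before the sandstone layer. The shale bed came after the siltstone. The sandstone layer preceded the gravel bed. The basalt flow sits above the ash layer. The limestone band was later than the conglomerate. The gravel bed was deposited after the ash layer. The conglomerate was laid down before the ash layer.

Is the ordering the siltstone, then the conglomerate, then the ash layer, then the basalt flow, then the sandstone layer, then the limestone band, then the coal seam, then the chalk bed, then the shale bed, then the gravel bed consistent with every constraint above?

Check each stated constraint against the proposed order — e.g. the siltstone is ahead of the shale bed; the siltstone is ahead of the gravel bed. Every pair is in the required order; nothing is violated.

yes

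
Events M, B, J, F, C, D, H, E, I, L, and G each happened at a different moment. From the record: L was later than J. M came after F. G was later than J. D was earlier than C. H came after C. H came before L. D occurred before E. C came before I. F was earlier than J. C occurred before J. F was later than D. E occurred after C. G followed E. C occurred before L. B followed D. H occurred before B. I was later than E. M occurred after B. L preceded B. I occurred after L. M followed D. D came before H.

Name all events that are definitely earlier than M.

B, C, D, F, H, J, L

Directly stated before M: B, D, and F.
C reaches M via C → H → B → M.
H reaches M via H → B → M.
J reaches M via J → L → B → M.
Likewise L reaches M by chaining the stated constraints.
No chain forces E (or any of the others) ahead of M.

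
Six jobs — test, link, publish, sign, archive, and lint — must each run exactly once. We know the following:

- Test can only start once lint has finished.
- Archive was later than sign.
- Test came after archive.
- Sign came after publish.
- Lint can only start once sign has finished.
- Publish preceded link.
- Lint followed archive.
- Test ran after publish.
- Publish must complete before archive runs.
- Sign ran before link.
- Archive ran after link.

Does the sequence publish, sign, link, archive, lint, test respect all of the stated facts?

Check each stated constraint against the proposed order — e.g. sign is ahead of lint; publish is ahead of test. Every pair is in the required order; nothing is violated.

yes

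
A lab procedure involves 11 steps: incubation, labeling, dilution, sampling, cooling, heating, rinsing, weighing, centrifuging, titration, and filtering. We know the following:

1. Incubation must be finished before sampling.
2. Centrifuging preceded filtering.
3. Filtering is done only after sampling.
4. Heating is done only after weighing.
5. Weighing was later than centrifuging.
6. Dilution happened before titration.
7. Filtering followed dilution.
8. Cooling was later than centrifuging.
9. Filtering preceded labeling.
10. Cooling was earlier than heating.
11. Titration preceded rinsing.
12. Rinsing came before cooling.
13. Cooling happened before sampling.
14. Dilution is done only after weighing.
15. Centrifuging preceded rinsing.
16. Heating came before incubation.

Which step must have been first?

Centrifuging has a chain of constraints placing it before every other step, so centrifuging must be first.

centrifuging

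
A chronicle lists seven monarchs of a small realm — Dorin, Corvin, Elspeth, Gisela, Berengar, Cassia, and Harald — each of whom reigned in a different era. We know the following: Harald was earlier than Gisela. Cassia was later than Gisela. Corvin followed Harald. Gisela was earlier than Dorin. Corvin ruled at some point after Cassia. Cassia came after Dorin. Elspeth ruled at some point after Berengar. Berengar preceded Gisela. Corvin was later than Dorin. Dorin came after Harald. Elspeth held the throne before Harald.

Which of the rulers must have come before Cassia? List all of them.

Berengar, Dorin, Elspeth, Gisela, Harald

Directly stated before Cassia: Dorin and Gisela.
Berengar reaches Cassia via Berengar → Gisela → Cassia.
Elspeth reaches Cassia via Elspeth → Harald → Dorin → Cassia.
Harald reaches Cassia via Harald → Dorin → Cassia.
No chain forces Corvin ahead of Cassia.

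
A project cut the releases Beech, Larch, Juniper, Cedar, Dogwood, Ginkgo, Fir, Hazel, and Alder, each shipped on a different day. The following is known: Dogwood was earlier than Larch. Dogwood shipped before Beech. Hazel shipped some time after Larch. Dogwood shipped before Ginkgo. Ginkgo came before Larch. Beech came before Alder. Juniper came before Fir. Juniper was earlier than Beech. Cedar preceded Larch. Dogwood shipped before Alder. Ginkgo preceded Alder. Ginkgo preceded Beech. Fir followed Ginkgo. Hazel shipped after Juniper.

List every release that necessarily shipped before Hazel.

Cedar, Dogwood, Ginkgo, Juniper, Larch

Directly stated before Hazel: Juniper and Larch.
Cedar reaches Hazel via Cedar → Larch → Hazel.
Dogwood reaches Hazel via Dogwood → Larch → Hazel.
Ginkgo reaches Hazel via Ginkgo → Larch → Hazel.
No chain forces Beech (or any of the others) ahead of Hazel.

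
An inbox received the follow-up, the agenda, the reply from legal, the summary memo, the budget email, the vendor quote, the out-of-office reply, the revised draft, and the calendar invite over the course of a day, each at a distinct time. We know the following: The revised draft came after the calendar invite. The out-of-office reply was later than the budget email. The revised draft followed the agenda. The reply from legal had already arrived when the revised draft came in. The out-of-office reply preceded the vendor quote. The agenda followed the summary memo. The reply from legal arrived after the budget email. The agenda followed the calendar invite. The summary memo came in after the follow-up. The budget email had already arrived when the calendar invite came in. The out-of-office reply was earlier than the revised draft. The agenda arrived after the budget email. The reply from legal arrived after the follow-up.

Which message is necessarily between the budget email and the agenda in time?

Tracing the constraints gives the budget email → the calendar invite → the agenda, so the calendar invite sits after the budget email and before the agenda.
No other message is forced both after the budget email and before the agenda.

the calendar invite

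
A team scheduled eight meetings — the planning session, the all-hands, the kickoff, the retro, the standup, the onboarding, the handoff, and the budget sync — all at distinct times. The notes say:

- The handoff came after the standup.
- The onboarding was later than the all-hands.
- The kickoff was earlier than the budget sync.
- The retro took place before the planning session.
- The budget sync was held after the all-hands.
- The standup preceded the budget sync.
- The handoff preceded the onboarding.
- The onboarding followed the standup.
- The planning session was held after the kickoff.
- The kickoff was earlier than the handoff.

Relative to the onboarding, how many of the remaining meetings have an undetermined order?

3

Forced before the onboarding: the all-hands, the handoff, the kickoff, and the standup.
That leaves the budget sync, the planning session, and the retro with no forced order relative to the onboarding — 3.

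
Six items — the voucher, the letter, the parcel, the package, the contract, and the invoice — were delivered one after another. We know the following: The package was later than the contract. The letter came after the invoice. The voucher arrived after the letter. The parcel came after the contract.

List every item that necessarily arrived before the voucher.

Directly stated before the voucher: the letter.
The invoice reaches the voucher via the invoice → the letter → the voucher.

the invoice, the letter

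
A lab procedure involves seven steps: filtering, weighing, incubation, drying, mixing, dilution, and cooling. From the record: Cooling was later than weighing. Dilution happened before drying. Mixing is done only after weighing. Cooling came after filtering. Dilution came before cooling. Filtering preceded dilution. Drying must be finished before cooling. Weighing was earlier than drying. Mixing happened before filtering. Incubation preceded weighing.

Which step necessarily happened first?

Incubation has a chain of constraints placing it before every other step, so incubation must be first.

incubation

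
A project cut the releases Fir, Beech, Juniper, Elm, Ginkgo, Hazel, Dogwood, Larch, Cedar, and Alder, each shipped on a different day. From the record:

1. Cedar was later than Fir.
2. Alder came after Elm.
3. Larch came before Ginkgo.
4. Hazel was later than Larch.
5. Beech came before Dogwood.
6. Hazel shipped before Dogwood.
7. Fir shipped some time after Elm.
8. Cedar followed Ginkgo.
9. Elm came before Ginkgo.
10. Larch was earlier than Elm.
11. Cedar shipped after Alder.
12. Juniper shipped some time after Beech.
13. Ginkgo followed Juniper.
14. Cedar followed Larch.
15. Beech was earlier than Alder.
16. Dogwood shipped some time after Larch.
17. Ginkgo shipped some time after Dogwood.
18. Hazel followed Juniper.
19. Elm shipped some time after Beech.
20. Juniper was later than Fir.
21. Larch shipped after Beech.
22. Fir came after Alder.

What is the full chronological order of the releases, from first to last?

Beech, Larch, Elm, Alder, Fir, Juniper, Hazel, Dogwood, Ginkgo, Cedar

The constraints fix every adjacent pair, so only one ordering works:
Beech → Larch → Elm → Alder → Fir → Juniper → Hazel → Dogwood → Ginkgo → Cedar.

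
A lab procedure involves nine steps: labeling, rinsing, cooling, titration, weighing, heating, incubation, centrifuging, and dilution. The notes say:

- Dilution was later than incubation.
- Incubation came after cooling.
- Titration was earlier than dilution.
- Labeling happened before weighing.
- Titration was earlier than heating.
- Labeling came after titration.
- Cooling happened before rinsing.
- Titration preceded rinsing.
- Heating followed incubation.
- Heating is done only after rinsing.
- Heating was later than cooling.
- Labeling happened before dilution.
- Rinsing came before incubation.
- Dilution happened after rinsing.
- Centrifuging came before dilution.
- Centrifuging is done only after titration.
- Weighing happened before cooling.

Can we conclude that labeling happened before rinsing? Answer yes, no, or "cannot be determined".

Chain the constraints: labeling → weighing → cooling → rinsing. Each link is directly stated, so labeling comes before rinsing.

yes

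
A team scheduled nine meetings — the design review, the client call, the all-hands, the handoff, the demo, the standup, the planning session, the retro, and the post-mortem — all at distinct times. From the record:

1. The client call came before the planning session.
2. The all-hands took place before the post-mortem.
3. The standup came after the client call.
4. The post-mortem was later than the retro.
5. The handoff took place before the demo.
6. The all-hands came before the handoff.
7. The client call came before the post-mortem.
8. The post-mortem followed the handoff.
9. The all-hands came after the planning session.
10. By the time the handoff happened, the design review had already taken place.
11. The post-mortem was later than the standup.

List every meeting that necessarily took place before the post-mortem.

the all-hands, the client call, the design review, the handoff, the planning session, the retro, the standup

Directly stated before the post-mortem: the all-hands, the client call, the handoff, the retro, and the standup.
The design review reaches the post-mortem via the design review → the handoff → the post-mortem.
The planning session reaches the post-mortem via the planning session → the all-hands → the post-mortem.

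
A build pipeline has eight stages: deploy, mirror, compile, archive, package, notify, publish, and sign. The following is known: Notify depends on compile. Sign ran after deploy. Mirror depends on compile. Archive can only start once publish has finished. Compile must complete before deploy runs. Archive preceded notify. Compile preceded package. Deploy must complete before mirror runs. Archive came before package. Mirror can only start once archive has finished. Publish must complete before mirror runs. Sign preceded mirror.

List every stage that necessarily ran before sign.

compile, deploy

Directly stated before sign: deploy.
Compile reaches sign via compile → deploy → sign.
No chain forces notify (or any of the others) ahead of sign.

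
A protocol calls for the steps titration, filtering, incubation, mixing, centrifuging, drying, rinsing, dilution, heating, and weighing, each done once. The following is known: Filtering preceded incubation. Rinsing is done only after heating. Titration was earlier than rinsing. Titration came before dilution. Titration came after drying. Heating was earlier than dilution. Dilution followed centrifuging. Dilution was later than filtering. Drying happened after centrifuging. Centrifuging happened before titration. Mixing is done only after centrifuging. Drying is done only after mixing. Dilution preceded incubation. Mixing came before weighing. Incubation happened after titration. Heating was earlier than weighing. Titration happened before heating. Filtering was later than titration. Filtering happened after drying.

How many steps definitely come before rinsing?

5

Directly stated before rinsing: heating and titration.
Centrifuging reaches rinsing via centrifuging → titration → rinsing.
Drying reaches rinsing via drying → titration → rinsing.
Mixing reaches rinsing via mixing → drying → titration → rinsing.
No chain forces weighing (or any of the others) ahead of rinsing.
That's centrifuging, drying, heating, mixing, and titration — 5 in all.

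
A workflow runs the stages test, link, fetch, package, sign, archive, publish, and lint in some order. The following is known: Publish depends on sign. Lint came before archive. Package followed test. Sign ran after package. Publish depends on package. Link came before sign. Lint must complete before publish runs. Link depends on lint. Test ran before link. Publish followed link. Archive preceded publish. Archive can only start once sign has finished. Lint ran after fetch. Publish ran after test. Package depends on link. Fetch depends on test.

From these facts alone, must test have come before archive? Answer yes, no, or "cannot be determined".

Chain the constraints: test → link → sign → archive. Each link is directly stated, so test comes before archive.

yes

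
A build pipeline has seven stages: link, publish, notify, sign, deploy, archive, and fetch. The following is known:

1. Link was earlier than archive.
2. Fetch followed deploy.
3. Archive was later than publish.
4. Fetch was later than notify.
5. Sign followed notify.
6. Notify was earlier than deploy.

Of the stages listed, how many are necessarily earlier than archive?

Directly stated before archive: link and publish.
That's link and publish — 2 in all.

2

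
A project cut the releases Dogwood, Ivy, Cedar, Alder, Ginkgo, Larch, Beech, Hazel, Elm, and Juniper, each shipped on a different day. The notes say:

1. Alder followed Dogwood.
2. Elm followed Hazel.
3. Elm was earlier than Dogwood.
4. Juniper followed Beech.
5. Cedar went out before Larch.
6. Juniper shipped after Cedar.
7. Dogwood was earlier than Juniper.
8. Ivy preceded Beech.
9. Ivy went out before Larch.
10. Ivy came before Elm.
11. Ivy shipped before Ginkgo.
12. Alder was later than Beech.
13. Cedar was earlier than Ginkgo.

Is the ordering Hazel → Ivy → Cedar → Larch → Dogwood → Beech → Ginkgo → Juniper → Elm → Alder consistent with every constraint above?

no

The constraints require Elm before Dogwood, but in the proposed sequence Dogwood appears ahead of Elm. That one violation is enough.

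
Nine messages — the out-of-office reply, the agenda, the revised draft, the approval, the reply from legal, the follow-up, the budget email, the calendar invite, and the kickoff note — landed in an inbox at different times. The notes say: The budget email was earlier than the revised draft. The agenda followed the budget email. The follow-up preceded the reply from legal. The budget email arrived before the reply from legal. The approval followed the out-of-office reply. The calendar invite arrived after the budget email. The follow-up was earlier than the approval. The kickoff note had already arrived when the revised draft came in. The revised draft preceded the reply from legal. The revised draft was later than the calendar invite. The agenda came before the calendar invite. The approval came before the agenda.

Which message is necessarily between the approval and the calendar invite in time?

the agenda

Tracing the constraints gives the approval → the agenda → the calendar invite, so the agenda sits after the approval and before the calendar invite.
No other message is forced both after the approval and before the calendar invite.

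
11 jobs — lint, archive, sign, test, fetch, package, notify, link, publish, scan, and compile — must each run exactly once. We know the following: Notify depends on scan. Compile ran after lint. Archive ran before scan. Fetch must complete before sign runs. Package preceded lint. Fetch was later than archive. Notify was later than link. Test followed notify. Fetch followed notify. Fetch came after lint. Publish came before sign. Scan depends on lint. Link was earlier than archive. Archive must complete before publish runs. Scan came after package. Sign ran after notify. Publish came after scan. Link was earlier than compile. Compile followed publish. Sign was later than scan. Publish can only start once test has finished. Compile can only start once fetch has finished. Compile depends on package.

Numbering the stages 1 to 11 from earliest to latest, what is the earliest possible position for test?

7

Archive, link, lint, notify, package, and scan must all come before test — 6 forced predecessors.
Nothing else is forced ahead of test, so its earliest slot is position 6 + 1 = 7.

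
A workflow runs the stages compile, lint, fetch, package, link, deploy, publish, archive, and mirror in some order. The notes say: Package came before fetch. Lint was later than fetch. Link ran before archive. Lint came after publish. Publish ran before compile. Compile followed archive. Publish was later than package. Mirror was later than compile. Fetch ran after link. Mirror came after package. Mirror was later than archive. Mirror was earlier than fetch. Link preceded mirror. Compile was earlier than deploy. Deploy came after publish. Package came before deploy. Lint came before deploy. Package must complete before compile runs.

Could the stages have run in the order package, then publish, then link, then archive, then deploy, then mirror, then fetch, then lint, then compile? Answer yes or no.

The constraints require lint before deploy, but in the proposed sequence deploy appears ahead of lint. That one violation is enough.

no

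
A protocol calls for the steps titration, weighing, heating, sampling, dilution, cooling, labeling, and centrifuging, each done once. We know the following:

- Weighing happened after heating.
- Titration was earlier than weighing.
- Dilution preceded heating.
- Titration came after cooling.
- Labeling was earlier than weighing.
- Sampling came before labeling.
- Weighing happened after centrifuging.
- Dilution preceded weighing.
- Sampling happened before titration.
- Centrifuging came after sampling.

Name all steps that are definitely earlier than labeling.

sampling

Directly stated before labeling: sampling.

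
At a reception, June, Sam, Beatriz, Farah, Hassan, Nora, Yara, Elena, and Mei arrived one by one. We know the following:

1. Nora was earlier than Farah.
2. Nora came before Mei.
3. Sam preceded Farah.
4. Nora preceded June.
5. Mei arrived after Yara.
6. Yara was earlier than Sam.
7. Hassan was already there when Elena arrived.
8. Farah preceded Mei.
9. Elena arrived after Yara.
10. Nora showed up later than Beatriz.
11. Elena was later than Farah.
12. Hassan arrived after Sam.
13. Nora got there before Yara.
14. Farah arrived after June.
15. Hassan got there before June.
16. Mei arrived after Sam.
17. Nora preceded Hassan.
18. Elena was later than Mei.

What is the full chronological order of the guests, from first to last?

Beatriz, Nora, Yara, Sam, Hassan, June, Farah, Mei, Elena

The constraints fix every adjacent pair, so only one ordering works:
Beatriz → Nora → Yara → Sam → Hassan → June → Farah → Mei → Elena.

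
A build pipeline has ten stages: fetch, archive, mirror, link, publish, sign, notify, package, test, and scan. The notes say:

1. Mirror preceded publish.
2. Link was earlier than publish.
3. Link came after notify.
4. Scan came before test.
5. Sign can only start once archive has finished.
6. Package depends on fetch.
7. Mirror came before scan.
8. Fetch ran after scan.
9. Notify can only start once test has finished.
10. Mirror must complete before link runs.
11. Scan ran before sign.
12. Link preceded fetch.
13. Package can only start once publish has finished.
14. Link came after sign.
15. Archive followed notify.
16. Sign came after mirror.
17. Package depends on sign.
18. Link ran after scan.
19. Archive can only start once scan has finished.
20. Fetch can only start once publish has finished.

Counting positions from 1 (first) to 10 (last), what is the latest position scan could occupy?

Scan must come before archive, fetch, link, notify, package, publish, sign, and test — 8 stages forced after it.
Everything else can be placed before scan in some valid order, so scan can sit as late as position 10 − 8 = 2.

2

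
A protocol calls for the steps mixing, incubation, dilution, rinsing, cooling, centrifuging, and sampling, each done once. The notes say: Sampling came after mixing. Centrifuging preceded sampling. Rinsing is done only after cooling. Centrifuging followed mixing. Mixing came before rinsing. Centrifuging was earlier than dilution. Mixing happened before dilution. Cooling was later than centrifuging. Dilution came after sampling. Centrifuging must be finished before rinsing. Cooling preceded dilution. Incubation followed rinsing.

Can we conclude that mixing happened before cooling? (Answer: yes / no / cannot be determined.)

Chain the constraints: mixing → centrifuging → cooling. Each link is directly stated, so mixing comes before cooling.

yes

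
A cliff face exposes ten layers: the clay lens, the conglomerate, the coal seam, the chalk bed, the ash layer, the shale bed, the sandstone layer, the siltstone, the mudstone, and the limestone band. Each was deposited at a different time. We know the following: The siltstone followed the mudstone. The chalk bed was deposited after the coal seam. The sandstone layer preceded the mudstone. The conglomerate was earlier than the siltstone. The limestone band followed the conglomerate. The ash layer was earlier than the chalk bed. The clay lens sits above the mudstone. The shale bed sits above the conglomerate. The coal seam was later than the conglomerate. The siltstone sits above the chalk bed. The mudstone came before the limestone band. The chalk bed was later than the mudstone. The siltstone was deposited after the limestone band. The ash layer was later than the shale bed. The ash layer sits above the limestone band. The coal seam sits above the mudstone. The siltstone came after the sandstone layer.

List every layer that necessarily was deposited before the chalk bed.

Directly stated before the chalk bed: the ash layer, the coal seam, and the mudstone.
The conglomerate reaches the chalk bed via the conglomerate → the coal seam → the chalk bed.
The limestone band reaches the chalk bed via the limestone band → the ash layer → the chalk bed.
The sandstone layer reaches the chalk bed via the sandstone layer → the mudstone → the chalk bed.
Likewise the shale bed reaches the chalk bed by chaining the stated constraints.

the ash layer, the coal seam, the conglomerate, the limestone band, the mudstone, the sandstone layer, the shale bed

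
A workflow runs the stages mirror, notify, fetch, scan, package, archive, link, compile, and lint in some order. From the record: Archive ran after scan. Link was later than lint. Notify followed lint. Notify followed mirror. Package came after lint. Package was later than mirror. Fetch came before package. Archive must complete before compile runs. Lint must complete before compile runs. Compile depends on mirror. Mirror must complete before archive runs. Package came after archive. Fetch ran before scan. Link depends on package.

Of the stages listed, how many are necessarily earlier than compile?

5

Directly stated before compile: archive, lint, and mirror.
Fetch reaches compile via fetch → scan → archive → compile.
Scan reaches compile via scan → archive → compile.
No chain forces notify (or any of the others) ahead of compile.
That's archive, fetch, lint, mirror, and scan — 5 in all.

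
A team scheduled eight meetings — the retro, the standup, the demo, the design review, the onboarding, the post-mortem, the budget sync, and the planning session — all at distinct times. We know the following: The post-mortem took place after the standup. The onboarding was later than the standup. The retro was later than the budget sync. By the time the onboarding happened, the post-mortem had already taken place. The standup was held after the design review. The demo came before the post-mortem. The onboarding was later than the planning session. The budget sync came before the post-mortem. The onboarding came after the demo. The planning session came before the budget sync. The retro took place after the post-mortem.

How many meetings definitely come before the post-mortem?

Directly stated before the post-mortem: the budget sync, the demo, and the standup.
The design review reaches the post-mortem via the design review → the standup → the post-mortem.
The planning session reaches the post-mortem via the planning session → the budget sync → the post-mortem.
No chain forces the retro (or any of the others) ahead of the post-mortem.
That's the budget sync, the demo, the design review, the planning session, and the standup — 5 in all.

5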